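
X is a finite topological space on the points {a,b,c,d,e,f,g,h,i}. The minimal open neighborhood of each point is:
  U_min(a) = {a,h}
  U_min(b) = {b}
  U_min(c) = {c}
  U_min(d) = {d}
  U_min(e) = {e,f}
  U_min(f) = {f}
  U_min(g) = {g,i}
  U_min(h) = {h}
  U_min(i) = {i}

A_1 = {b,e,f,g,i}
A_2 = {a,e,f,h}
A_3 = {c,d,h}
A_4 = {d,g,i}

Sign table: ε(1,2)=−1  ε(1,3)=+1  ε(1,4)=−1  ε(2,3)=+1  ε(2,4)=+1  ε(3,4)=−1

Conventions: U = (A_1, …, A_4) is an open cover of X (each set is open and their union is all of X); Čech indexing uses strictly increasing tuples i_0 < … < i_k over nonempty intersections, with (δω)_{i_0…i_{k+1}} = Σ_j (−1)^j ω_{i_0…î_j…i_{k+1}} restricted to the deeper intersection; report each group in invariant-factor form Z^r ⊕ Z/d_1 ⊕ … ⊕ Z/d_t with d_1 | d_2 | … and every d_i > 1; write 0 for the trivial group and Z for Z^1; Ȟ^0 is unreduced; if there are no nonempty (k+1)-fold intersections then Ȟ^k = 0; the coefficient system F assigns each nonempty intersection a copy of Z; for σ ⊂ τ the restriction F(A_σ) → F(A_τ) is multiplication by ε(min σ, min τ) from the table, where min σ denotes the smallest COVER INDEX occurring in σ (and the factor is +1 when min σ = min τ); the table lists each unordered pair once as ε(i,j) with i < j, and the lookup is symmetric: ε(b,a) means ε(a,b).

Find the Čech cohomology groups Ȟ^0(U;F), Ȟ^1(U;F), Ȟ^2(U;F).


Ȟ^0(U;F) ≅ 0, Ȟ^1(U;F) ≅ Z/2, Ȟ^2(U;F) ≅ 0

nonempty intersections:
  A12={e,f} A14={g,i} A23={h} A34={d}
C dims 4,4; δ0: rk 4, SNF 1^3·2
Ȟ^0: (4−4)−0=0 ⇒ 0
Ȟ^1: (4−0)−4=0 plus torsion [2] ⇒ Z/2
Ȟ^2: (0−0)−0=0 ⇒ 0


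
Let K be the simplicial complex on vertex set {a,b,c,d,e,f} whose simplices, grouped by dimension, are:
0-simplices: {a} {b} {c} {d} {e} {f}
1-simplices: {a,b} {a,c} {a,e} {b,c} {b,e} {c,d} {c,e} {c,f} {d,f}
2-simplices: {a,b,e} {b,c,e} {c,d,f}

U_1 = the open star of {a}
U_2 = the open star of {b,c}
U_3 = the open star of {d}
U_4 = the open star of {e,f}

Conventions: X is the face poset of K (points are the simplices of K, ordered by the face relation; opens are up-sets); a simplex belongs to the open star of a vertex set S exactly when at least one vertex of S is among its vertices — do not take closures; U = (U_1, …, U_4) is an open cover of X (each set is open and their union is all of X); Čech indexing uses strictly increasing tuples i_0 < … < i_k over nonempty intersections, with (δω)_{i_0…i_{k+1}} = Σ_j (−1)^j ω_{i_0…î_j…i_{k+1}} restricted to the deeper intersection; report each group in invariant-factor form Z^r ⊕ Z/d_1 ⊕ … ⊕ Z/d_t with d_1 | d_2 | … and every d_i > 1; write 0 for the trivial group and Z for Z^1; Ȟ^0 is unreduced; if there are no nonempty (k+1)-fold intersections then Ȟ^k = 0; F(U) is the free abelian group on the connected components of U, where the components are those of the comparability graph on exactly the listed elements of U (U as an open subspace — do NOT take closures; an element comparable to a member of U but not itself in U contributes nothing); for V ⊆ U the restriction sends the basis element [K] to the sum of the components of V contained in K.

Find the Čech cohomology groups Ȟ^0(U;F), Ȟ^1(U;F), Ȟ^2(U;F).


Ȟ^0 = Z, Ȟ^1 = Z, Ȟ^2 = 0

intersection data:
  U1={{a},{a,b},{a,c},{a,e},{a,b,e}} U2={{b},{c},{a,b},{a,c},{b,c},{b,e},{c,d},{c,e},{c,f},{a,b,e},{b,c,e},{c,d,f}} U3={{d},{c,d},{d,f},{c,d,f}} U4={{e},{f},{a,e},{b,e},{c,e},{c,f},{d,f},{a,b,e},{b,c,e},{c,d,f}}
  U12={{a,b},{a,c},{a,b,e}} U14={{a,e},{a,b,e}} U23={{c,d},{c,d,f}} U24={{b,e},{c,e},{c,f},{a,b,e},{b,c,e},{c,d,f}} U34={{d,f},{c,d,f}}
  U124={{a,b,e}} U234={{c,d,f}}
components per intersection:
  U1: {{a},{a,b},{a,c},{a,e},{a,b,e}}
  U2: {{b},{c},{a,b},{a,c},{b,c},{b,e},{c,d},{c,e},{c,f},{a,b,e},{b,c,e},{c,d,f}}
  U3: {{d},{c,d},{d,f},{c,d,f}}
  U4: {{e},{a,e},{b,e},{c,e},{a,b,e},{b,c,e}} {{f},{c,f},{d,f},{c,d,f}}
  U12: {{a,b},{a,b,e}} {{a,c}}
  U14: {{a,e},{a,b,e}}
  U23: {{c,d},{c,d,f}}
  U24: {{b,e},{c,e},{a,b,e},{b,c,e}} {{c,f},{c,d,f}}
  U34: {{d,f},{c,d,f}}
  U124: {{a,b,e}}
  U234: {{c,d,f}}
C dims 5,7,2; δ0: rk 4, SNF 1^4; δ1: rk 2, SNF 1^2
Ȟ^0 = (5 − 4) − 0 = 1, so Ȟ^0 ≅ Z
Ȟ^1 = (7 − 2) − 4 = 1, so Ȟ^1 ≅ Z
Ȟ^2 = (2 − 0) − 2 = 0, so Ȟ^2 ≅ 0


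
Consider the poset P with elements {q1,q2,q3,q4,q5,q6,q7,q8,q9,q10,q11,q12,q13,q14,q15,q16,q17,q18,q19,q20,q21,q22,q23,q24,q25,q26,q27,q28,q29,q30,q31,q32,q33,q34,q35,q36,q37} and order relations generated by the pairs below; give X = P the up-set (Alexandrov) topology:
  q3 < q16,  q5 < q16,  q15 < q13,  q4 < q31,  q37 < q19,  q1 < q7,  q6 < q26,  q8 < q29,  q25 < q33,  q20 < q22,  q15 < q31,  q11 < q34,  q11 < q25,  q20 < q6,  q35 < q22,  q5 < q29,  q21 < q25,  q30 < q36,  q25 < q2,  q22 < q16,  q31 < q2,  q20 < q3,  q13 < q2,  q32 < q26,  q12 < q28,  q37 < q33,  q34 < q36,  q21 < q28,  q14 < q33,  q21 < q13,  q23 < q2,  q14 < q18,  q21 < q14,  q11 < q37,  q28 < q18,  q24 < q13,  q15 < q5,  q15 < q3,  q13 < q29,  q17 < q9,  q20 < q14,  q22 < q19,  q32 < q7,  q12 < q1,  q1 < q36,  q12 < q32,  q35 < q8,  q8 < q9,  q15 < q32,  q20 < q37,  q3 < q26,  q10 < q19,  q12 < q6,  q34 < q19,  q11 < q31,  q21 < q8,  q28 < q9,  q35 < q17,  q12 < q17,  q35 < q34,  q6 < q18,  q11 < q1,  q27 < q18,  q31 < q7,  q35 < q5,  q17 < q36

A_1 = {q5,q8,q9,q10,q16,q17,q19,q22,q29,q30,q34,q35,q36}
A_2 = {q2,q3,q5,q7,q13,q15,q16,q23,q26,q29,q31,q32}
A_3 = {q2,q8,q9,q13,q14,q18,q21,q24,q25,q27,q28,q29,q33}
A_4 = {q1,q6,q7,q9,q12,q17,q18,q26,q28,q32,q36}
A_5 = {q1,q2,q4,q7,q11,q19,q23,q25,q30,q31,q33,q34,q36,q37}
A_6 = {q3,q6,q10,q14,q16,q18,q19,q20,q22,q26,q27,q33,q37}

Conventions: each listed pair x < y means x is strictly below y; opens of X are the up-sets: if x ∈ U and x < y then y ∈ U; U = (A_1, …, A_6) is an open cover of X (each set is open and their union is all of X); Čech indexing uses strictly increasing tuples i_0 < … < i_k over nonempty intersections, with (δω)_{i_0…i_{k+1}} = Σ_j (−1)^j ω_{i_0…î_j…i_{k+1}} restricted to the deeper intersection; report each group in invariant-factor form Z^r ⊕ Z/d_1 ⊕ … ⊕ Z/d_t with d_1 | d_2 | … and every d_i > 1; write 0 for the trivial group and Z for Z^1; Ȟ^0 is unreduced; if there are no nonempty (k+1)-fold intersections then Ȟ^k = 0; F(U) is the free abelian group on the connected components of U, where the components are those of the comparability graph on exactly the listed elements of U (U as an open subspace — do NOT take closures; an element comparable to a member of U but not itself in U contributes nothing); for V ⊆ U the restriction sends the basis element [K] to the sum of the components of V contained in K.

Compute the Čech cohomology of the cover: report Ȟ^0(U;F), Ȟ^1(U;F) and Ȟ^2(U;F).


Ȟ^0(U;F) ≅ Z, Ȟ^1(U;F) ≅ 0, Ȟ^2(U;F) ≅ Z/2

nerve of the cover:
  A12={q5,q16,q29} A13={q8,q9,q29} A14={q9,q17,q36} A15={q19,q30,q34,q36} A16={q10,q16,q19,q22} A23={q2,q13,q29} A24={q7,q26,q32} A25={q2,q7,q23,q31} A26={q3,q16,q26} A34={q9,q18,q28} A35={q2,q25,q33} A36={q14,q18,q27,q33} A45={q1,q7,q36} A46={q6,q18,q26} A56={q19,q33,q37}
  A123={q29} A126={q16} A134={q9} A145={q36} A156={q19} A235={q2} A245={q7} A246={q26} A346={q18} A356={q33}
components per intersection:
  A1: {q5,q8,q9,q10,q16,q17,q19,q22,q29,q30,q34,q35,q36}
  A2: {q2,q3,q5,q7,q13,q15,q16,q23,q26,q29,q31,q32}
  A3: {q2,q8,q9,q13,q14,q18,q21,q24,q25,q27,q28,q29,q33}
  A4: {q1,q6,q7,q9,q12,q17,q18,q26,q28,q32,q36}
  A5: {q1,q2,q4,q7,q11,q19,q23,q25,q30,q31,q33,q34,q36,q37}
  A6: {q3,q6,q10,q14,q16,q18,q19,q20,q22,q26,q27,q33,q37}
  A12: {q5,q16,q29}
  A13: {q8,q9,q29}
  A14: {q9,q17,q36}
  A15: {q19,q30,q34,q36}
  A16: {q10,q16,q19,q22}
  A23: {q2,q13,q29}
  A24: {q7,q26,q32}
  A25: {q2,q7,q23,q31}
  A26: {q3,q16,q26}
  A34: {q9,q18,q28}
  A35: {q2,q25,q33}
  A36: {q14,q18,q27,q33}
  A45: {q1,q7,q36}
  A46: {q6,q18,q26}
  A56: {q19,q33,q37}
  A123: {q29}
  A126: {q16}
  A134: {q9}
  A145: {q36}
  A156: {q19}
  A235: {q2}
  A245: {q7}
  A246: {q26}
  A346: {q18}
  A356: {q33}
C dims 6,15,10; δ0: rk 5, SNF 1^5; δ1: rk 10, SNF 1^9·2
Ȟ^0 = (6 − 5) − 0 = 1, so Ȟ^0 ≅ Z
Ȟ^1 = (15 − 10) − 5 = 0, so Ȟ^1 ≅ 0
Ȟ^2 = (10 − 0) − 10 = 0 plus torsion [2], so Ȟ^2 ≅ Z/2


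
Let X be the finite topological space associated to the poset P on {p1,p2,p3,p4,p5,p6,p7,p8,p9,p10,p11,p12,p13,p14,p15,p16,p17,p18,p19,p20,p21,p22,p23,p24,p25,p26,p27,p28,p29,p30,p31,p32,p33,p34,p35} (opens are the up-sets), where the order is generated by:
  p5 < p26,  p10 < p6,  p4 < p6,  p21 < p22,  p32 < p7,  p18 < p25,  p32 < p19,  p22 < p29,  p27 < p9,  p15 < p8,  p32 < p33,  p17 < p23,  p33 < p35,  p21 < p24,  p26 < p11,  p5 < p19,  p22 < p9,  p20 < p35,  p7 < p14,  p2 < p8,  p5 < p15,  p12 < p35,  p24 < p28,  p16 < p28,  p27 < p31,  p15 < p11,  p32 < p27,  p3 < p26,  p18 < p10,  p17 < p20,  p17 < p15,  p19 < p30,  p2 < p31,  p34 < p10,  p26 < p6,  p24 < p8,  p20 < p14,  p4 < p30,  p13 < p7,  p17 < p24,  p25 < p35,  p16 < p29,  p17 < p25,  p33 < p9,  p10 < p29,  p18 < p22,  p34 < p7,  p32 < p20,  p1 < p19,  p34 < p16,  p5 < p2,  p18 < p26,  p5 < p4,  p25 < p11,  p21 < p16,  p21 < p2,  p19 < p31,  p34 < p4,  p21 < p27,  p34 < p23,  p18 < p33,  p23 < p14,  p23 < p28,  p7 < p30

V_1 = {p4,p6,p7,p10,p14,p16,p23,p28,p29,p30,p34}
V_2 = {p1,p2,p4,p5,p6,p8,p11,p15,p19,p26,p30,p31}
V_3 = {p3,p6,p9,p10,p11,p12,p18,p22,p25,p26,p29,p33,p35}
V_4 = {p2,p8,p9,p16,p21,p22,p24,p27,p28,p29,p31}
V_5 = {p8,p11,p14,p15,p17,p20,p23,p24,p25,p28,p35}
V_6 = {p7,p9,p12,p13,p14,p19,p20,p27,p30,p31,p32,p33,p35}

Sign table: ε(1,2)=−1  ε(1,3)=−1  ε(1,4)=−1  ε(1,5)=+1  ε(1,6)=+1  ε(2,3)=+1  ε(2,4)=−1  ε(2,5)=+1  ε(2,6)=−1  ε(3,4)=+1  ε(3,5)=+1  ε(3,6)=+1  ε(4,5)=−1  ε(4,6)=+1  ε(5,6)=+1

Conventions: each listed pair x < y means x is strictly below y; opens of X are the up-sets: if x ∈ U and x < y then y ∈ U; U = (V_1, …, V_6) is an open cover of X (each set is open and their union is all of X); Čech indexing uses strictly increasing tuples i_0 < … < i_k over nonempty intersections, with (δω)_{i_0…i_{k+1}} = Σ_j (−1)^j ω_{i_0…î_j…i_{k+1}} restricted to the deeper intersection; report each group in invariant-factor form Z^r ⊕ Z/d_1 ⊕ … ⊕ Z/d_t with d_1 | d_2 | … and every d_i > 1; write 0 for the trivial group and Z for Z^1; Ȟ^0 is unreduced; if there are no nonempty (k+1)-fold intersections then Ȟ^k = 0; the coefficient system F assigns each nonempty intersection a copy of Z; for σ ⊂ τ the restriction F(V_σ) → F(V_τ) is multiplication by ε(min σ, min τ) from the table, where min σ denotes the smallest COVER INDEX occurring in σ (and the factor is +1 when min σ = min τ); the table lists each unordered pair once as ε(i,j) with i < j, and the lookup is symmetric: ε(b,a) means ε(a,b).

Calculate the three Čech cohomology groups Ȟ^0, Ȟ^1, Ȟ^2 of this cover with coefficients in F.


Ȟ^0(U;F) ≅ 0; Ȟ^1(U;F) ≅ Z/2; Ȟ^2(U;F) ≅ Z

nonempty intersections:
  V12={p4,p6,p30} V13={p6,p10,p29} V14={p16,p28,p29} V15={p14,p23,p28} V16={p7,p14,p30} V23={p6,p11,p26} V24={p2,p8,p31} V25={p8,p11,p15} V26={p19,p30,p31} V34={p9,p22,p29} V35={p11,p25,p35} V36={p9,p12,p33,p35} V45={p8,p24,p28} V46={p9,p27,p31} V56={p14,p20,p35}
  V123={p6} V126={p30} V134={p29} V145={p28} V156={p14} V235={p11} V245={p8} V246={p31} V346={p9} V356={p35}
C dims 6,15,10; δ0: rk 6, SNF 1^5·2; δ1: rk 9, SNF 1^9
Ȟ^0: (6−6)−0=0 ⇒ 0
Ȟ^1: (15−9)−6=0 plus torsion [2] ⇒ Z/2
Ȟ^2: (10−0)−9=1 ⇒ Z


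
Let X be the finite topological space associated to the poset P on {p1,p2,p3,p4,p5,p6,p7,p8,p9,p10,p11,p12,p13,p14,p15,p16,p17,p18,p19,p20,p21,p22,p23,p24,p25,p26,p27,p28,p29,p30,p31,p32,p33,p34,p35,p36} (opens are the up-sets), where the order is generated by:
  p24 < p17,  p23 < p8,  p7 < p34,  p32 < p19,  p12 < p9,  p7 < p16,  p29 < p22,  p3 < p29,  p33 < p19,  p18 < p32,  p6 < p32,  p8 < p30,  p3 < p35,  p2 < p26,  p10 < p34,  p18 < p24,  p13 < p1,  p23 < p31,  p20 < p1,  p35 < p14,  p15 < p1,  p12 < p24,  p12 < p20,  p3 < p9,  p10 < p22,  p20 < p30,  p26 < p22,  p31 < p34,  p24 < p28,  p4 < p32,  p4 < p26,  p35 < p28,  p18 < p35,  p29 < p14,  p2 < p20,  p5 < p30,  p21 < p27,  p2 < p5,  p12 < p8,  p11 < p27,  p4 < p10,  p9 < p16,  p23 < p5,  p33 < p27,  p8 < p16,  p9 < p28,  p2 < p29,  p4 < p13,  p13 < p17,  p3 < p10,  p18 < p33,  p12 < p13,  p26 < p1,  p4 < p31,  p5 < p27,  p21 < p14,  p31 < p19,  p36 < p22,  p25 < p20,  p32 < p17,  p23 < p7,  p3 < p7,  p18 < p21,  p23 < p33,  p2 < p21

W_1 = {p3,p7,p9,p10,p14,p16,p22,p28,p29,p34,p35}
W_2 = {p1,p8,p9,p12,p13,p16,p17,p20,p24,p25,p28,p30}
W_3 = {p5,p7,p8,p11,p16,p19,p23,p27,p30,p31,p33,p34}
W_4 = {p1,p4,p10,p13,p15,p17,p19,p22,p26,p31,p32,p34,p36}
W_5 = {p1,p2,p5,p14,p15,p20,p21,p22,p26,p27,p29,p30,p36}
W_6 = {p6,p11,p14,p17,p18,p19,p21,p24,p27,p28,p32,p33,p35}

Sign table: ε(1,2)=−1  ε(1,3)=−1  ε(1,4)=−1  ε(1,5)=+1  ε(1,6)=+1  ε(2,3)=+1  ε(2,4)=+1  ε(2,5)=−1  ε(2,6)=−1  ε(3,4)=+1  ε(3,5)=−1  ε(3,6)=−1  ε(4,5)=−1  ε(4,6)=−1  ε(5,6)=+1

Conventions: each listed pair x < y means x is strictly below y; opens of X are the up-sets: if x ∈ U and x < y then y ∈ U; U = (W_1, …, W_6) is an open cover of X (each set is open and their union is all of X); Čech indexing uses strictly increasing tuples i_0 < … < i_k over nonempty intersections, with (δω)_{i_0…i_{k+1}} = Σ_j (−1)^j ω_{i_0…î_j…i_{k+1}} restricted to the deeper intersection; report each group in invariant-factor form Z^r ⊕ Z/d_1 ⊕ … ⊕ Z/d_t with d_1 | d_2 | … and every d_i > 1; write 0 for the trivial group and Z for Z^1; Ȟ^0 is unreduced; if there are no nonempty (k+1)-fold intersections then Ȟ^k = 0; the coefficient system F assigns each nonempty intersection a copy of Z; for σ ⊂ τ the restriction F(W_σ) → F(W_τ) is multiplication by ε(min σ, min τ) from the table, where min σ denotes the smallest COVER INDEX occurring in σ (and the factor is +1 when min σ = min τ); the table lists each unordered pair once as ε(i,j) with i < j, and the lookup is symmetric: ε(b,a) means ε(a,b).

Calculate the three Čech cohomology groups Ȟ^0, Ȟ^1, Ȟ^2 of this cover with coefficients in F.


Ȟ^0 = Z, Ȟ^1 = 0, Ȟ^2 = Z/2

intersection data:
  W12={p9,p16,p28} W13={p7,p16,p34} W14={p10,p22,p34} W15={p14,p22,p29} W16={p14,p28,p35} W23={p8,p16,p30} W24={p1,p13,p17} W25={p1,p20,p30} W26={p17,p24,p28} W34={p19,p31,p34} W35={p5,p27,p30} W36={p11,p19,p27,p33} W45={p1,p15,p22,p26,p36} W46={p17,p19,p32} W56={p14,p21,p27}
  W123={p16} W126={p28} W134={p34} W145={p22} W156={p14} W235={p30} W245={p1} W246={p17} W346={p19} W356={p27}
C dims 6,15,10; δ0: rk 5, SNF 1^5; δ1: rk 10, SNF 1^9·2
Ȟ^0 = (6 − 5) − 0 = 1, so Ȟ^0 ≅ Z
Ȟ^1 = (15 − 10) − 5 = 0, so Ȟ^1 ≅ 0
Ȟ^2 = (10 − 0) − 10 = 0 plus torsion [2], so Ȟ^2 ≅ Z/2


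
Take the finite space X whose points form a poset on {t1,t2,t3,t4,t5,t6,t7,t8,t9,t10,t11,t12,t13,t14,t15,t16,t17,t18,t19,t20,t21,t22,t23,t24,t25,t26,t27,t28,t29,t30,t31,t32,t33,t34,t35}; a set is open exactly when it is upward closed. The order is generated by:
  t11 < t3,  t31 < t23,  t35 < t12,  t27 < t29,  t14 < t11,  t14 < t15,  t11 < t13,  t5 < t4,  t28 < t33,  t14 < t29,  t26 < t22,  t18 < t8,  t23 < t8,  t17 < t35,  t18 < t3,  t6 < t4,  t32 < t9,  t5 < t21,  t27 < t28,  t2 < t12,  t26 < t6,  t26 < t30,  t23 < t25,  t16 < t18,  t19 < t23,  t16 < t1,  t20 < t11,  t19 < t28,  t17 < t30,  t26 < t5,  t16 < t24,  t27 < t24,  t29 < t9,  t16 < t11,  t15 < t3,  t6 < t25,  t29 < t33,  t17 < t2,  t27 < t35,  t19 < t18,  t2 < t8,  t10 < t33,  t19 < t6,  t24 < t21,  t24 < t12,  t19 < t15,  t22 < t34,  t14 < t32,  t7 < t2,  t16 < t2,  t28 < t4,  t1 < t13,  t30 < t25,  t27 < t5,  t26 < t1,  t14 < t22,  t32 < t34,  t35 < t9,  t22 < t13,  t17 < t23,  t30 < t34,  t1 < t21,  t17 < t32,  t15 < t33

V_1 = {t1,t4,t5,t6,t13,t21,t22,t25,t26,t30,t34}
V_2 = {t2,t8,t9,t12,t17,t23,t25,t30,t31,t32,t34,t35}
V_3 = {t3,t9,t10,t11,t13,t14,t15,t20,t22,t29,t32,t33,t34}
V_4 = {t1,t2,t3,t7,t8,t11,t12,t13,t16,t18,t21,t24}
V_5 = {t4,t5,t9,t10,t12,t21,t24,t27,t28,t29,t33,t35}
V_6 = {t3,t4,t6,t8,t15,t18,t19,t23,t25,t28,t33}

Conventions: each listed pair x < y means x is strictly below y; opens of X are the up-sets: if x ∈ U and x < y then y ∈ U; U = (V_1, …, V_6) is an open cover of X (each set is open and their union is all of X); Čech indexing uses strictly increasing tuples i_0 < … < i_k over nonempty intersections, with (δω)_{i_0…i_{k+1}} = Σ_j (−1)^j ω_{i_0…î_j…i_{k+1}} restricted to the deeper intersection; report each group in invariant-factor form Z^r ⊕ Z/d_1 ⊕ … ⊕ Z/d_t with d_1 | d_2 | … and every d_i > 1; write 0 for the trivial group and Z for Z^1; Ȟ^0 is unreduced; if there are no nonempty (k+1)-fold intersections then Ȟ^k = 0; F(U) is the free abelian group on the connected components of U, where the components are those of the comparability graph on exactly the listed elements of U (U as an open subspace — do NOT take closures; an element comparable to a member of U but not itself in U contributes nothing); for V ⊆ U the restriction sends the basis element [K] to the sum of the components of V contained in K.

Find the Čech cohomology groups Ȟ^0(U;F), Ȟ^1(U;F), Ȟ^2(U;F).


nonempty intersections:
  V12={t25,t30,t34} V13={t13,t22,t34} V14={t1,t13,t21} V15={t4,t5,t21} V16={t4,t6,t25} V23={t9,t32,t34} V24={t2,t8,t12} V25={t9,t12,t35} V26={t8,t23,t25} V34={t3,t11,t13} V35={t9,t10,t29,t33} V36={t3,t15,t33} V45={t12,t21,t24} V46={t3,t8,t18} V56={t4,t28,t33}
  V123={t34} V126={t25} V134={t13} V145={t21} V156={t4} V235={t9} V245={t12} V246={t8} V346={t3} V356={t33}
components per intersection:
  V1: {t1,t4,t5,t6,t13,t21,t22,t25,t26,t30,t34}
  V2: {t2,t8,t9,t12,t17,t23,t25,t30,t31,t32,t34,t35}
  V3: {t3,t9,t10,t11,t13,t14,t15,t20,t22,t29,t32,t33,t34}
  V4: {t1,t2,t3,t7,t8,t11,t12,t13,t16,t18,t21,t24}
  V5: {t4,t5,t9,t10,t12,t21,t24,t27,t28,t29,t33,t35}
  V6: {t3,t4,t6,t8,t15,t18,t19,t23,t25,t28,t33}
  V12: {t25,t30,t34}
  V13: {t13,t22,t34}
  V14: {t1,t13,t21}
  V15: {t4,t5,t21}
  V16: {t4,t6,t25}
  V23: {t9,t32,t34}
  V24: {t2,t8,t12}
  V25: {t9,t12,t35}
  V26: {t8,t23,t25}
  V34: {t3,t11,t13}
  V35: {t9,t10,t29,t33}
  V36: {t3,t15,t33}
  V45: {t12,t21,t24}
  V46: {t3,t8,t18}
  V56: {t4,t28,t33}
  V123: {t34}
  V126: {t25}
  V134: {t13}
  V145: {t21}
  V156: {t4}
  V235: {t9}
  V245: {t12}
  V246: {t8}
  V346: {t3}
  V356: {t33}
C dims 6,15,10; δ0: rk 5, SNF 1^5; δ1: rk 10, SNF 1^9·2
Ȟ^0: (6−5)−0=1 ⇒ Z
Ȟ^1: (15−10)−5=0 ⇒ 0
Ȟ^2: (10−0)−10=0 plus torsion [2] ⇒ Z/2

Ȟ^0(U;F) ≅ Z; Ȟ^1(U;F) ≅ 0; Ȟ^2(U;F) ≅ Z/2


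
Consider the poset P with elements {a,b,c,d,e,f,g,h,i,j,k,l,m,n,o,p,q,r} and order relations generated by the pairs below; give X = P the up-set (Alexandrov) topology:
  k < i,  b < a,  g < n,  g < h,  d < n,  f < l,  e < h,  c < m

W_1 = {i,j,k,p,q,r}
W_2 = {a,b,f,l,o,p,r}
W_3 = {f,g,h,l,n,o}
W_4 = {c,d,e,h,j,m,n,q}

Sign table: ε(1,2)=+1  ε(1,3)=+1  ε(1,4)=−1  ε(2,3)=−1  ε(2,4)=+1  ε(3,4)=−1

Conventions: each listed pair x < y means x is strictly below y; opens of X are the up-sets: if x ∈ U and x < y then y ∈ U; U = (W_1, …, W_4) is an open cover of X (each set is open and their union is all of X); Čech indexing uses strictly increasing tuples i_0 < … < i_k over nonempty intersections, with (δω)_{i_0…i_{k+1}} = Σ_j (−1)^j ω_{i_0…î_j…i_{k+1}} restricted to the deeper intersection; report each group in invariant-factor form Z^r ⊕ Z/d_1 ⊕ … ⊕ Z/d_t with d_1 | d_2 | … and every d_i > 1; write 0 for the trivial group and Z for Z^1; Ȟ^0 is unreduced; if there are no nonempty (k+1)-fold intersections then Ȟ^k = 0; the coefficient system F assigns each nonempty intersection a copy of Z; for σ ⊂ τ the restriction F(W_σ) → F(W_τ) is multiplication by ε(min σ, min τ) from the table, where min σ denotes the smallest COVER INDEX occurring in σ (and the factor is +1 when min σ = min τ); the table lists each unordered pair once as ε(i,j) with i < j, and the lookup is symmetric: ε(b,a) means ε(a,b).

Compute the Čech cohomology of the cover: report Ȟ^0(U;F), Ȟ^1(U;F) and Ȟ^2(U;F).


nerve of the cover:
  W12={p,r} W14={j,q} W23={f,l,o} W34={h,n}
C dims 4,4; δ0: rk 4, SNF 1^3·2
Ȟ^0 = (4 − 4) − 0 = 0, so Ȟ^0 ≅ 0
Ȟ^1 = (4 − 0) − 4 = 0 plus torsion [2], so Ȟ^1 ≅ Z/2
Ȟ^2 = (0 − 0) − 0 = 0, so Ȟ^2 ≅ 0

Ȟ^0(U;F) ≅ 0; Ȟ^1(U;F) ≅ Z/2; Ȟ^2(U;F) ≅ 0


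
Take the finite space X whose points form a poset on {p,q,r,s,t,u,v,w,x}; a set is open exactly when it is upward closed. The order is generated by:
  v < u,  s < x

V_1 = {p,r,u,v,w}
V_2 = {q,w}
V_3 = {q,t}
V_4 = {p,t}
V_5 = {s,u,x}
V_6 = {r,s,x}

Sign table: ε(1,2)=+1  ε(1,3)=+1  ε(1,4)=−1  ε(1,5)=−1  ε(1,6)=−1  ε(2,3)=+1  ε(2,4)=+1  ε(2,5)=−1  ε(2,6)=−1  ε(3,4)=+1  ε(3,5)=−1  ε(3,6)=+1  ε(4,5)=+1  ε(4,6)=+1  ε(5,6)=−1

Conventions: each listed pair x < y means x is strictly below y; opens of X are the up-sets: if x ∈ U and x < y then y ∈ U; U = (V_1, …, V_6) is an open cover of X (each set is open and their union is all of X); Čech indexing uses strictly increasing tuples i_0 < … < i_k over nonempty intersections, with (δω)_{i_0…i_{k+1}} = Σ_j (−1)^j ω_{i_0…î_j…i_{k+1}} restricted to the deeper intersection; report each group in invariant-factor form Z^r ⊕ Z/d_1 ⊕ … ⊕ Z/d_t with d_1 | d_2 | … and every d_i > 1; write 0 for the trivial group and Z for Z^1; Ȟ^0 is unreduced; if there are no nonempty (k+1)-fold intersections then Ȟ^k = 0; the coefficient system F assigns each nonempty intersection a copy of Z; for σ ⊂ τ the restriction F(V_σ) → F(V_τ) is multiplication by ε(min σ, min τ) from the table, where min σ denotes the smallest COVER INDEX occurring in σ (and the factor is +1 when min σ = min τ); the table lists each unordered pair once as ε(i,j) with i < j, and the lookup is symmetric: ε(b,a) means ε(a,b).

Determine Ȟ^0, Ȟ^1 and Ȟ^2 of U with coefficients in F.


Ȟ^0(U;F) ≅ 0, Ȟ^1(U;F) ≅ Z ⊕ Z/2 and Ȟ^2(U;F) ≅ 0

nonempty intersections:
  V12={w} V14={p} V15={u} V16={r} V23={q} V34={t} V56={s,x}
C dims 6,7; δ0: rk 6, SNF 1^5·2
Ȟ^0: (6−6)−0=0 ⇒ 0
Ȟ^1: (7−0)−6=1 plus torsion [2] ⇒ Z ⊕ Z/2
Ȟ^2: (0−0)−0=0 ⇒ 0


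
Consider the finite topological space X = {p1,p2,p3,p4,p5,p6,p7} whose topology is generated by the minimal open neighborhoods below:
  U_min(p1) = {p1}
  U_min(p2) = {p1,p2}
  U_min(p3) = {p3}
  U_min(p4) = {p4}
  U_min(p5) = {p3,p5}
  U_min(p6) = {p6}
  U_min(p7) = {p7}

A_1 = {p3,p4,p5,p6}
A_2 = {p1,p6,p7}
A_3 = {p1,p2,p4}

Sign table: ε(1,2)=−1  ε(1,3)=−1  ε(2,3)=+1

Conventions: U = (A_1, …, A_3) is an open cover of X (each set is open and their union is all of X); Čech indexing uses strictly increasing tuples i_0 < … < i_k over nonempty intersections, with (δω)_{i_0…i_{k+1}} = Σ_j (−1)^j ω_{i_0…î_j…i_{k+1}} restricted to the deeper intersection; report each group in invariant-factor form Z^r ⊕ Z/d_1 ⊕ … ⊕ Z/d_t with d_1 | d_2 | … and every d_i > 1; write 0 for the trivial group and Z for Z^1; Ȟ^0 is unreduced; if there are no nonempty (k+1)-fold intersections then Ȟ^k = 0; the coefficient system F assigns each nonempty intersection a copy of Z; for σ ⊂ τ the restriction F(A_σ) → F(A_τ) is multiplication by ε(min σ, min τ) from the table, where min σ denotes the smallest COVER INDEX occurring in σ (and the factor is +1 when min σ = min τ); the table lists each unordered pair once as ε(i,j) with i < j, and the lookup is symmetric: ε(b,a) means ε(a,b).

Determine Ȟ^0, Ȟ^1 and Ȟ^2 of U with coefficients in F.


Ȟ^0 ≅ Z; Ȟ^1 ≅ Z; Ȟ^2 ≅ 0

cover nerve:
  A12={p6} A13={p4} A23={p1}
C dims 3,3; δ0: rk 2, SNF 1^2
Ȟ^0: (3−2)−0=1 ⇒ Z
Ȟ^1: (3−0)−2=1 ⇒ Z
Ȟ^2: (0−0)−0=0 ⇒ 0


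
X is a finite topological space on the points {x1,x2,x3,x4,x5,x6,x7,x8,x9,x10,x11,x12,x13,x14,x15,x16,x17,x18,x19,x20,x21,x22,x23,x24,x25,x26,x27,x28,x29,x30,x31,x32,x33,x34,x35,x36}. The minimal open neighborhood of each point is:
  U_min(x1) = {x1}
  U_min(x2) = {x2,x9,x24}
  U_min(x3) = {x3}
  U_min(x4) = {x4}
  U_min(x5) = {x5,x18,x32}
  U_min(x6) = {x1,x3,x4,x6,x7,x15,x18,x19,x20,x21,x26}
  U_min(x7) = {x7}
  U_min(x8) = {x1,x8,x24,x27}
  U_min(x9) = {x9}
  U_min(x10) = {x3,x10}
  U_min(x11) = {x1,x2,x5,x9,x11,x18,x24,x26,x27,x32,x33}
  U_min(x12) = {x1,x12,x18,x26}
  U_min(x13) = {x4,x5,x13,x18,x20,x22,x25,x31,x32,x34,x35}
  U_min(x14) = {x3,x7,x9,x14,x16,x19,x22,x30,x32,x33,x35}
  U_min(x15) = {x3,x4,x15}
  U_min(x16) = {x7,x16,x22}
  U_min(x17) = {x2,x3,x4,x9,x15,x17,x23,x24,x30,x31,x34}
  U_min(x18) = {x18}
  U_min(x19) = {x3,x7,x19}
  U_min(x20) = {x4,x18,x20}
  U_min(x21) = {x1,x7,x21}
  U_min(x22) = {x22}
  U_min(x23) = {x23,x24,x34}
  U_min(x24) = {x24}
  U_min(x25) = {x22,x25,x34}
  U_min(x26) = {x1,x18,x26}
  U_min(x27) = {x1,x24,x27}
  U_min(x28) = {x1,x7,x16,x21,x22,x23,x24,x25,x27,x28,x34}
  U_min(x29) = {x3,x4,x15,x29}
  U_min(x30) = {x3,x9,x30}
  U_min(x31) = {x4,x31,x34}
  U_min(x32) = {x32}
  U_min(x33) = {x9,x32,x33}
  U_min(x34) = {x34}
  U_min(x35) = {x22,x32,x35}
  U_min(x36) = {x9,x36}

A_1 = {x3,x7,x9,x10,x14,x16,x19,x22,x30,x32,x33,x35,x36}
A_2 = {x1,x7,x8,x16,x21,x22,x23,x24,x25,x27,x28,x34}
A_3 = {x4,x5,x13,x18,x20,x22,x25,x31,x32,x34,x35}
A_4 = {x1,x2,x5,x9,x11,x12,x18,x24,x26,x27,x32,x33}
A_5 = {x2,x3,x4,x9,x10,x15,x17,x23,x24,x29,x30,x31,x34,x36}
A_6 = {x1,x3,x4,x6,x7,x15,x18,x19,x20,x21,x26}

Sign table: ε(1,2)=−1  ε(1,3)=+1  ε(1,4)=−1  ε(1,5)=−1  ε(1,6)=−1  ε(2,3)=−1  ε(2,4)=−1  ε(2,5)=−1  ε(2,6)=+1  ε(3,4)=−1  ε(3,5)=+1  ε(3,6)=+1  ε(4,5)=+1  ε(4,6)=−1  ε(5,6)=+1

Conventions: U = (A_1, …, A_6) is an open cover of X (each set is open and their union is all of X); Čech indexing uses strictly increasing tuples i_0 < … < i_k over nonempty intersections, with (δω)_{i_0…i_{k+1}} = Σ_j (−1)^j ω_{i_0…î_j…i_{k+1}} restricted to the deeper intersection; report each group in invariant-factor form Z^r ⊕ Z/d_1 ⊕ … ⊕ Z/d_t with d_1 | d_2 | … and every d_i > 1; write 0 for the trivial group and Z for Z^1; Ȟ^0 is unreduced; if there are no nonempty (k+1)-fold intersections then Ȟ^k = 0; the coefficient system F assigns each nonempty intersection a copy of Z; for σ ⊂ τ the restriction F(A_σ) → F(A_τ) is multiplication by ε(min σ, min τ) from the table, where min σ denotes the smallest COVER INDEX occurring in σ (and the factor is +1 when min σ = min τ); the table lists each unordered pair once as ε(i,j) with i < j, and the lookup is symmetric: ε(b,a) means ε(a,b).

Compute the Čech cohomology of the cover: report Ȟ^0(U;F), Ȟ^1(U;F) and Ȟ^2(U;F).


nonempty intersections:
  A12={x7,x16,x22} A13={x22,x32,x35} A14={x9,x32,x33} A15={x3,x9,x10,x30,x36} A16={x3,x7,x19} A23={x22,x25,x34} A24={x1,x24,x27} A25={x23,x24,x34} A26={x1,x7,x21} A34={x5,x18,x32} A35={x4,x31,x34} A36={x4,x18,x20} A45={x2,x9,x24} A46={x1,x18,x26} A56={x3,x4,x15}
  A123={x22} A126={x7} A134={x32} A145={x9} A156={x3} A235={x34} A245={x24} A246={x1} A346={x18} A356={x4}
C dims 6,15,10; δ0: rk 6, SNF 1^5·2; δ1: rk 9, SNF 1^9
Ȟ^0: (6−6)−0=0 ⇒ 0
Ȟ^1: (15−9)−6=0 plus torsion [2] ⇒ Z/2
Ȟ^2: (10−0)−9=1 ⇒ Z

Ȟ^0 ≅ 0; Ȟ^1 ≅ Z/2; Ȟ^2 ≅ Z


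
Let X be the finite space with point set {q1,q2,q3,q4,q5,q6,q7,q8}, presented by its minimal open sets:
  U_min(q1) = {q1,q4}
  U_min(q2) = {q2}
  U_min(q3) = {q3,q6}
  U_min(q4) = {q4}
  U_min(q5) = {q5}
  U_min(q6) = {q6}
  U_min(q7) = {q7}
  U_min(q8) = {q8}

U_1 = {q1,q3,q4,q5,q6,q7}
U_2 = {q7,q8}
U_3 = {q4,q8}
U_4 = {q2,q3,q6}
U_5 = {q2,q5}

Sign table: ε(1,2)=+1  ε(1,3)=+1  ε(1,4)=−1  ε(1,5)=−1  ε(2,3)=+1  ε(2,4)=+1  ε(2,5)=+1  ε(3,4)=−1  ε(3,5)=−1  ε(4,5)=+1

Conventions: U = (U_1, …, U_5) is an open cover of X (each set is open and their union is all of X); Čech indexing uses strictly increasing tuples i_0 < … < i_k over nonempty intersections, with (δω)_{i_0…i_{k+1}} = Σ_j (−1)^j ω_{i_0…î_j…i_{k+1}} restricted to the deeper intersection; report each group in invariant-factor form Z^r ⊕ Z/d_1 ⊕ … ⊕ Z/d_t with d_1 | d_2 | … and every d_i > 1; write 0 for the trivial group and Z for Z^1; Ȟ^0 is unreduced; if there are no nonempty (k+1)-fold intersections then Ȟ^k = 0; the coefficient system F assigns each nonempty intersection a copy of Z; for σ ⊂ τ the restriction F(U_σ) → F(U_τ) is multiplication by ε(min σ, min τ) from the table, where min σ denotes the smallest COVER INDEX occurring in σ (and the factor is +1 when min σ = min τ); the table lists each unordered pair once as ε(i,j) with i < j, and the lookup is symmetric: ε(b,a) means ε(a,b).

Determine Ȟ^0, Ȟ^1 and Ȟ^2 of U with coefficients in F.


nonempty intersections:
  U12={q7} U13={q4} U14={q3,q6} U15={q5} U23={q8} U45={q2}
C dims 5,6; δ0: rk 4, SNF 1^4
Ȟ^0: (5−4)−0=1 ⇒ Z
Ȟ^1: (6−0)−4=2 ⇒ Z^2
Ȟ^2: (0−0)−0=0 ⇒ 0

Ȟ^0(U;F) ≅ Z, Ȟ^1(U;F) ≅ Z^2, Ȟ^2(U;F) ≅ 0


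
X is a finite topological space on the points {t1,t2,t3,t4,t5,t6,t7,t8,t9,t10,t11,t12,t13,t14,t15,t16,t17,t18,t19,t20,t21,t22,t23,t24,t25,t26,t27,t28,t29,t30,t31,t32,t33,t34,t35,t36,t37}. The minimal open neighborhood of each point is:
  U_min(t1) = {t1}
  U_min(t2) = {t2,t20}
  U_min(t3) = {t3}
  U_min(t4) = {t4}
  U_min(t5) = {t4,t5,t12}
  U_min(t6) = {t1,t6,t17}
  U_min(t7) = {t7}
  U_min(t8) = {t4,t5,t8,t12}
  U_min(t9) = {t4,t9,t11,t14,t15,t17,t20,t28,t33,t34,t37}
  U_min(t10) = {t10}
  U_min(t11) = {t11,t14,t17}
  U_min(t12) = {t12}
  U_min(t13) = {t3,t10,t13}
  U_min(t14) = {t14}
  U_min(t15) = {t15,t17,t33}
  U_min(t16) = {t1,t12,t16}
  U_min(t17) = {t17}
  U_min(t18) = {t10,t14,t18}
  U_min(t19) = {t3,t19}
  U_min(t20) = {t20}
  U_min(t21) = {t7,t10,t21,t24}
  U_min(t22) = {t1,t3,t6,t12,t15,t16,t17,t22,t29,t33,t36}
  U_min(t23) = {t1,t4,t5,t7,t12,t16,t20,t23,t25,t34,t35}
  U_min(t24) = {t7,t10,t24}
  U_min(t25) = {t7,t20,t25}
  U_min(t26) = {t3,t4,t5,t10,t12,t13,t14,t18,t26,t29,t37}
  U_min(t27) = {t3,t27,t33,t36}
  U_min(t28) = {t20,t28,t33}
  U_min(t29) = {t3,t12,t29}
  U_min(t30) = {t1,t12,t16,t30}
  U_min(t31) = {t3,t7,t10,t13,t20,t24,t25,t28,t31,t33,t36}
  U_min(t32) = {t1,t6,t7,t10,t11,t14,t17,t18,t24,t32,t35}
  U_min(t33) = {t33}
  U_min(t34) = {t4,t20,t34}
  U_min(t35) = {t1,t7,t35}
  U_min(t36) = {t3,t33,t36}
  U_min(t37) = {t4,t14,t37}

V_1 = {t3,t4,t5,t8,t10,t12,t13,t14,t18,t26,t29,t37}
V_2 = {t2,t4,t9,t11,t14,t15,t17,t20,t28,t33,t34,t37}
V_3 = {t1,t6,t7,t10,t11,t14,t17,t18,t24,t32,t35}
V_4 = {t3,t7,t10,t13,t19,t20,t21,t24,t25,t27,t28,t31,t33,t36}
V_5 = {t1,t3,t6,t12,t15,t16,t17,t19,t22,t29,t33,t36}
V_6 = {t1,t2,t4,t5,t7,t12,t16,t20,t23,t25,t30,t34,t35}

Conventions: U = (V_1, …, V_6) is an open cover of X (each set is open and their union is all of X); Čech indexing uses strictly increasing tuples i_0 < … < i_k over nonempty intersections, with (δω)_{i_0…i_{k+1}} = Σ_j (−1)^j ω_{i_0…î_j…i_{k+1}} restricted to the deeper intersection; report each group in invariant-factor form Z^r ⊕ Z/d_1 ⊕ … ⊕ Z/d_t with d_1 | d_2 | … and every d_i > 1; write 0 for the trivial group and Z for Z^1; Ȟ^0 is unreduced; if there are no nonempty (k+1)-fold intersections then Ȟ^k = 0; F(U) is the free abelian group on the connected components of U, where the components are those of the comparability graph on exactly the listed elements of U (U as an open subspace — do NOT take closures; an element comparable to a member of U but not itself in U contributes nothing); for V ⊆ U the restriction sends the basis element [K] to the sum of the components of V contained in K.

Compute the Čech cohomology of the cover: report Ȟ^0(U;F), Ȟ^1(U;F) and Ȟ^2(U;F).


Ȟ^0 ≅ Z,  Ȟ^1 ≅ 0,  Ȟ^2 ≅ Z/2

nerve simplices:
  V12={t4,t14,t37} V13={t10,t14,t18} V14={t3,t10,t13} V15={t3,t12,t29} V16={t4,t5,t12} V23={t11,t14,t17} V24={t20,t28,t33} V25={t15,t17,t33} V26={t2,t4,t20,t34} V34={t7,t10,t24} V35={t1,t6,t17} V36={t1,t7,t35} V45={t3,t19,t33,t36} V46={t7,t20,t25} V56={t1,t12,t16}
  V123={t14} V126={t4} V134={t10} V145={t3} V156={t12} V235={t17} V245={t33} V246={t20} V346={t7} V356={t1}
components per intersection:
  V1: {t3,t4,t5,t8,t10,t12,t13,t14,t18,t26,t29,t37}
  V2: {t2,t4,t9,t11,t14,t15,t17,t20,t28,t33,t34,t37}
  V3: {t1,t6,t7,t10,t11,t14,t17,t18,t24,t32,t35}
  V4: {t3,t7,t10,t13,t19,t20,t21,t24,t25,t27,t28,t31,t33,t36}
  V5: {t1,t3,t6,t12,t15,t16,t17,t19,t22,t29,t33,t36}
  V6: {t1,t2,t4,t5,t7,t12,t16,t20,t23,t25,t30,t34,t35}
  V12: {t4,t14,t37}
  V13: {t10,t14,t18}
  V14: {t3,t10,t13}
  V15: {t3,t12,t29}
  V16: {t4,t5,t12}
  V23: {t11,t14,t17}
  V24: {t20,t28,t33}
  V25: {t15,t17,t33}
  V26: {t2,t4,t20,t34}
  V34: {t7,t10,t24}
  V35: {t1,t6,t17}
  V36: {t1,t7,t35}
  V45: {t3,t19,t33,t36}
  V46: {t7,t20,t25}
  V56: {t1,t12,t16}
  V123: {t14}
  V126: {t4}
  V134: {t10}
  V145: {t3}
  V156: {t12}
  V235: {t17}
  V245: {t33}
  V246: {t20}
  V346: {t7}
  V356: {t1}
C dims 6,15,10; δ0: rk 5, SNF 1^5; δ1: rk 10, SNF 1^9·2
degree 0: 6−5−0 = 1 → Ȟ^0 ≅ Z
degree 1: 15−10−5 = 0 → Ȟ^1 ≅ 0
degree 2: 10−0−10 = 0 plus torsion [2] → Ȟ^2 ≅ Z/2


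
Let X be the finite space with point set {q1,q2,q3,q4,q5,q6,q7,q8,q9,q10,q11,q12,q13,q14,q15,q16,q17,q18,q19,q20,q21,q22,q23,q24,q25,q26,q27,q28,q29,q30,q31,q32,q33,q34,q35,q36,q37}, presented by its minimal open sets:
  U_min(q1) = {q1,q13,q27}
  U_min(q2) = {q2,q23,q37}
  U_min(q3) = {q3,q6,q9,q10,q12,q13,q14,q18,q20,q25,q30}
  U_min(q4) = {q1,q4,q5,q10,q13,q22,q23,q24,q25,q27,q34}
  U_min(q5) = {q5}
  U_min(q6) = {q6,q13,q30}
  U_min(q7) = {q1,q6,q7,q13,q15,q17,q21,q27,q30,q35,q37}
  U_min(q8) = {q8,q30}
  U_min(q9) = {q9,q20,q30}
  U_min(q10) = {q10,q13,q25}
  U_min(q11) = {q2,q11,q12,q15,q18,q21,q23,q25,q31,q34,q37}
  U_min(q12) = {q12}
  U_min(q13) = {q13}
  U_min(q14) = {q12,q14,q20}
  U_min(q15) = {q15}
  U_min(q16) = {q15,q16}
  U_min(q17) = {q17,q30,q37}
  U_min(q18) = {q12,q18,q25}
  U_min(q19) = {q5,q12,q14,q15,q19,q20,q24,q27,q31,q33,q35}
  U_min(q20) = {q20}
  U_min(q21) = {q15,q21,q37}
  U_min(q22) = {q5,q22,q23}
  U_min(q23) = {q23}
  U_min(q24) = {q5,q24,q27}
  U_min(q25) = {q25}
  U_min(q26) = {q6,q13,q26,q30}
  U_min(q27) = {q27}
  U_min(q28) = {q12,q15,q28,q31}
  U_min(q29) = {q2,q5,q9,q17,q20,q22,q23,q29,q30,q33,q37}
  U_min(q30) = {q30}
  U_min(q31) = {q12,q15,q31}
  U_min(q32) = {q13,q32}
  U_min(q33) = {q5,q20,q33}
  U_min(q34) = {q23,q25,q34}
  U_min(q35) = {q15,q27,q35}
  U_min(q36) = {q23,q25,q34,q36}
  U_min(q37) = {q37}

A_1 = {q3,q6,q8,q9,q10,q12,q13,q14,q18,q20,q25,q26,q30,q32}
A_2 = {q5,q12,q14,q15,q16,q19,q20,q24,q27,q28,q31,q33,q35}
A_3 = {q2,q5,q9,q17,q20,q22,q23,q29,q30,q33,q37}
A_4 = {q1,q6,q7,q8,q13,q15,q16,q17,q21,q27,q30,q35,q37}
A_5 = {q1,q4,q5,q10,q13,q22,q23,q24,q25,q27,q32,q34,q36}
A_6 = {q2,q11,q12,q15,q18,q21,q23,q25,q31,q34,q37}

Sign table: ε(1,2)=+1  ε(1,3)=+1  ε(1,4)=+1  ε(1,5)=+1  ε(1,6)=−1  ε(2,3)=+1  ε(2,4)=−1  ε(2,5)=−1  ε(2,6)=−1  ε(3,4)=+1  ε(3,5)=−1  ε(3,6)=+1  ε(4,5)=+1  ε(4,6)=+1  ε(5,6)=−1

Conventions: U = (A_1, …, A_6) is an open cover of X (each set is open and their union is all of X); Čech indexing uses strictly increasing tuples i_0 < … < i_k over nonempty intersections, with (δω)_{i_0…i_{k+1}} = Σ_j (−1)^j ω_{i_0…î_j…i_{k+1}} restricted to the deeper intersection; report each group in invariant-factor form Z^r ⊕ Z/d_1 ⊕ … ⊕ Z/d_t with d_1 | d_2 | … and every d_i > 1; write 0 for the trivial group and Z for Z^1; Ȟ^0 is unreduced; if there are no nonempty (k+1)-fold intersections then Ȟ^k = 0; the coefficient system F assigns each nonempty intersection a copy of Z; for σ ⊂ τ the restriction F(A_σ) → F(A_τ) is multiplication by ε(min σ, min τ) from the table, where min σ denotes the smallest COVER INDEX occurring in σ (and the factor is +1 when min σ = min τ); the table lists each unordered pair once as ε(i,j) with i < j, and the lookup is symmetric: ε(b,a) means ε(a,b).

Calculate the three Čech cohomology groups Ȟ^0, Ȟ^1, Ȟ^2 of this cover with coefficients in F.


nonempty overlaps:
  A12={q12,q14,q20} A13={q9,q20,q30} A14={q6,q8,q13,q30} A15={q10,q13,q25,q32} A16={q12,q18,q25} A23={q5,q20,q33} A24={q15,q16,q27,q35} A25={q5,q24,q27} A26={q12,q15,q31} A34={q17,q30,q37} A35={q5,q22,q23} A36={q2,q23,q37} A45={q1,q13,q27} A46={q15,q21,q37} A56={q23,q25,q34}
  A123={q20} A126={q12} A134={q30} A145={q13} A156={q25} A235={q5} A245={q27} A246={q15} A346={q37} A356={q23}
C dims 6,15,10; δ0: rk 6, SNF 1^5·2; δ1: rk 9, SNF 1^9
degree 0: 6−6−0 = 0 → Ȟ^0 ≅ 0
degree 1: 15−9−6 = 0 plus torsion [2] → Ȟ^1 ≅ Z/2
degree 2: 10−0−9 = 1 → Ȟ^2 ≅ Z

Ȟ^0(U;F) ≅ 0,  Ȟ^1(U;F) ≅ Z/2,  Ȟ^2(U;F) ≅ Z


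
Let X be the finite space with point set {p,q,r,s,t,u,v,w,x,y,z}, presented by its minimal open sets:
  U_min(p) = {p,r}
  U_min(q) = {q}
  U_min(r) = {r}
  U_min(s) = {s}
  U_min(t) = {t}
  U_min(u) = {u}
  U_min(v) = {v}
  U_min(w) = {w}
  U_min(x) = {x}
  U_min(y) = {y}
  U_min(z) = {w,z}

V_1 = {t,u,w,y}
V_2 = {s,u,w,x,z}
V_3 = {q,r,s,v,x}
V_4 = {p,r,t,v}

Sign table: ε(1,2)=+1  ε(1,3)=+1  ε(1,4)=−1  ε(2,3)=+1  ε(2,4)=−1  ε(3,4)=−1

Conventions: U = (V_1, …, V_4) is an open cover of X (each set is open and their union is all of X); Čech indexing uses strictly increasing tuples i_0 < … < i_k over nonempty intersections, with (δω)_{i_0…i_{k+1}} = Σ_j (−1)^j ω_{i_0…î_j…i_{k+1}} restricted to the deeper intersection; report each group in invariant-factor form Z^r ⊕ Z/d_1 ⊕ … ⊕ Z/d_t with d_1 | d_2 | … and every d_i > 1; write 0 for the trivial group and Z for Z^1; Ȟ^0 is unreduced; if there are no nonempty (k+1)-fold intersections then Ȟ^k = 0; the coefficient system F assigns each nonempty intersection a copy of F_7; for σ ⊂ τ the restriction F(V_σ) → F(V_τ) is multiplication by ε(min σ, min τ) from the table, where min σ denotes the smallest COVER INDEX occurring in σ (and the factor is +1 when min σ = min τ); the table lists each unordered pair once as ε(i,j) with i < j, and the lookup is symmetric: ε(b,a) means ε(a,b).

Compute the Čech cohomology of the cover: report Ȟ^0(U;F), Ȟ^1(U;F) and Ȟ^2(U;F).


nerve of the cover:
  V12={u,w} V14={t} V23={s,x} V34={r,v}
C dims 4,4; δ0: rk_F7 3
Ȟ^0 = (4 − 3) − 0 = 1, so Ȟ^0 ≅ Z/7
Ȟ^1 = (4 − 0) − 3 = 1, so Ȟ^1 ≅ Z/7
Ȟ^2 = (0 − 0) − 0 = 0, so Ȟ^2 ≅ 0

Ȟ^0 = Z/7, Ȟ^1 = Z/7 and Ȟ^2 = 0


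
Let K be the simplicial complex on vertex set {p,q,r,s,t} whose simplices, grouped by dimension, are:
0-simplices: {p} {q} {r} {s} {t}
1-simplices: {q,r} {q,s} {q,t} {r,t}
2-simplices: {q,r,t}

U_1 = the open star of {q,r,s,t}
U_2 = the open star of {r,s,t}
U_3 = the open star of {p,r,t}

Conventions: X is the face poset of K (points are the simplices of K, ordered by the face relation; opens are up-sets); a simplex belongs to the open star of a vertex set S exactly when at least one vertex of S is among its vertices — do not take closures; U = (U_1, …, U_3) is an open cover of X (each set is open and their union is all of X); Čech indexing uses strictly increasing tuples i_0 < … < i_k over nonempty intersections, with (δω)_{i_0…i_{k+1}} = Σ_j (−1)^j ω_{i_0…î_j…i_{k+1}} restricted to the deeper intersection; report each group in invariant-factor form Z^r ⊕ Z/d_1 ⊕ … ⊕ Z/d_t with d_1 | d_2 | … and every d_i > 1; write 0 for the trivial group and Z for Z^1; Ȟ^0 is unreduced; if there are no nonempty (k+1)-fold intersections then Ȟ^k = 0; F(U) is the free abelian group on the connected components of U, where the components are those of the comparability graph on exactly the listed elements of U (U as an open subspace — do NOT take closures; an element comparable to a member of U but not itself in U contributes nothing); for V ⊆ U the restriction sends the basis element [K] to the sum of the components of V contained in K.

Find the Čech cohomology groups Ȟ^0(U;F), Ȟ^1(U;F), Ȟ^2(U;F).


nerve simplices:
  U1={{q},{r},{s},{t},{q,r},{q,s},{q,t},{r,t},{q,r,t}} U2={{r},{s},{t},{q,r},{q,s},{q,t},{r,t},{q,r,t}} U3={{p},{r},{t},{q,r},{q,t},{r,t},{q,r,t}}
  U12={{r},{s},{t},{q,r},{q,s},{q,t},{r,t},{q,r,t}} U13={{r},{t},{q,r},{q,t},{r,t},{q,r,t}} U23={{r},{t},{q,r},{q,t},{r,t},{q,r,t}}
  U123={{r},{t},{q,r},{q,t},{r,t},{q,r,t}}
components per intersection:
  U1: {{q},{r},{s},{t},{q,r},{q,s},{q,t},{r,t},{q,r,t}}
  U2: {{r},{t},{q,r},{q,t},{r,t},{q,r,t}} {{s},{q,s}}
  U3: {{p}} {{r},{t},{q,r},{q,t},{r,t},{q,r,t}}
  U12: {{r},{t},{q,r},{q,t},{r,t},{q,r,t}} {{s},{q,s}}
  U13: {{r},{t},{q,r},{q,t},{r,t},{q,r,t}}
  U23: {{r},{t},{q,r},{q,t},{r,t},{q,r,t}}
  U123: {{r},{t},{q,r},{q,t},{r,t},{q,r,t}}
C dims 5,4,1; δ0: rk 3, SNF 1^3; δ1: rk 1, SNF 1^1
degree 0: 5−3−0 = 2 → Ȟ^0 ≅ Z^2
degree 1: 4−1−3 = 0 → Ȟ^1 ≅ 0
degree 2: 1−0−1 = 0 → Ȟ^2 ≅ 0

Ȟ^0(U;F) ≅ Z^2; Ȟ^1(U;F) ≅ 0; Ȟ^2(U;F) ≅ 0
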